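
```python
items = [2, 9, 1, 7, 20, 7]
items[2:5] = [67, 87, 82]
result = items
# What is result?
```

items starts as [2, 9, 1, 7, 20, 7] (length 6). The slice items[2:5] covers indices [2, 3, 4] with values [1, 7, 20]. Replacing that slice with [67, 87, 82] (same length) produces [2, 9, 67, 87, 82, 7].

[2, 9, 67, 87, 82, 7]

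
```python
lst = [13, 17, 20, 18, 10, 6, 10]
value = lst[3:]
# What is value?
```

lst has length 7. The slice lst[3:] selects indices [3, 4, 5, 6] (3->18, 4->10, 5->6, 6->10), giving [18, 10, 6, 10].

[18, 10, 6, 10]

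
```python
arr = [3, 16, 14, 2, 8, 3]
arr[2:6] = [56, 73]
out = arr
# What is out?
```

arr starts as [3, 16, 14, 2, 8, 3] (length 6). The slice arr[2:6] covers indices [2, 3, 4, 5] with values [14, 2, 8, 3]. Replacing that slice with [56, 73] (different length) produces [3, 16, 56, 73].

[3, 16, 56, 73]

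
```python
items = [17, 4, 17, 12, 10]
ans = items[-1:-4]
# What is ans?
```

items has length 5. The slice items[-1:-4] resolves to an empty index range, so the result is [].

[]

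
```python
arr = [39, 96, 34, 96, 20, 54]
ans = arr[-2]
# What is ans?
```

arr has length 6. Negative index -2 maps to positive index 6 + (-2) = 4. arr[4] = 20.

20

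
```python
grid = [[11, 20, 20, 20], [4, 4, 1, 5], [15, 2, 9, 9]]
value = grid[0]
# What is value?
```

grid has 3 rows. Row 0 is [11, 20, 20, 20].

[11, 20, 20, 20]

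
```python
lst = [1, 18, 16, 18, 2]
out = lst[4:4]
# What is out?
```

lst has length 5. The slice lst[4:4] resolves to an empty index range, so the result is [].

[]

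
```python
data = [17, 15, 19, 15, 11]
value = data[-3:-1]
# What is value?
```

data has length 5. The slice data[-3:-1] selects indices [2, 3] (2->19, 3->15), giving [19, 15].

[19, 15]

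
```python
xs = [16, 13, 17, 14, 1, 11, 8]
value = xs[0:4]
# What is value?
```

xs has length 7. The slice xs[0:4] selects indices [0, 1, 2, 3] (0->16, 1->13, 2->17, 3->14), giving [16, 13, 17, 14].

[16, 13, 17, 14]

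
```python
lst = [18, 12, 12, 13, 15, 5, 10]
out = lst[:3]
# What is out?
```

lst has length 7. The slice lst[:3] selects indices [0, 1, 2] (0->18, 1->12, 2->12), giving [18, 12, 12].

[18, 12, 12]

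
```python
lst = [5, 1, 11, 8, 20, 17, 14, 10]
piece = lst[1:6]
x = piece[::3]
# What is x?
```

lst has length 8. The slice lst[1:6] selects indices [1, 2, 3, 4, 5] (1->1, 2->11, 3->8, 4->20, 5->17), giving [1, 11, 8, 20, 17]. So piece = [1, 11, 8, 20, 17]. piece has length 5. The slice piece[::3] selects indices [0, 3] (0->1, 3->20), giving [1, 20].

[1, 20]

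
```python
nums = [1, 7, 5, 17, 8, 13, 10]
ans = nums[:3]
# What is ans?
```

nums has length 7. The slice nums[:3] selects indices [0, 1, 2] (0->1, 1->7, 2->5), giving [1, 7, 5].

[1, 7, 5]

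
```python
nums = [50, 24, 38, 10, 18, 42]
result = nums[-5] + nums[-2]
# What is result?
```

nums has length 6. Negative index -5 maps to positive index 6 + (-5) = 1. nums[1] = 24.
nums has length 6. Negative index -2 maps to positive index 6 + (-2) = 4. nums[4] = 18.
Sum: 24 + 18 = 42.

42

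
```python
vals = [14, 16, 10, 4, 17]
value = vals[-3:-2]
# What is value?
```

vals has length 5. The slice vals[-3:-2] selects indices [2] (2->10), giving [10].

[10]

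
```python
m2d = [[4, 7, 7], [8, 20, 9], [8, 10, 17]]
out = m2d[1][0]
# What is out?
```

m2d[1] = [8, 20, 9]. Taking column 0 of that row yields 8.

8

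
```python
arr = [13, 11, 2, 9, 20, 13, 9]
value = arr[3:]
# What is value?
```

arr has length 7. The slice arr[3:] selects indices [3, 4, 5, 6] (3->9, 4->20, 5->13, 6->9), giving [9, 20, 13, 9].

[9, 20, 13, 9]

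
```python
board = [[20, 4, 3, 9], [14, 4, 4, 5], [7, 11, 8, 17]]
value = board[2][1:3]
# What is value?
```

board[2] = [7, 11, 8, 17]. board[2] has length 4. The slice board[2][1:3] selects indices [1, 2] (1->11, 2->8), giving [11, 8].

[11, 8]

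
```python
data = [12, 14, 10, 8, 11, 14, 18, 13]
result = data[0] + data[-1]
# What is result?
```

data has length 8. data[0] = 12.
data has length 8. Negative index -1 maps to positive index 8 + (-1) = 7. data[7] = 13.
Sum: 12 + 13 = 25.

25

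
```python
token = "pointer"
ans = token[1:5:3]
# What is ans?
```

token has length 7. The slice token[1:5:3] selects indices [1, 4] (1->'o', 4->'t'), giving 'ot'.

'ot'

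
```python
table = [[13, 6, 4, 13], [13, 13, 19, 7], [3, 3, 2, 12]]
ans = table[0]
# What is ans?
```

table has 3 rows. Row 0 is [13, 6, 4, 13].

[13, 6, 4, 13]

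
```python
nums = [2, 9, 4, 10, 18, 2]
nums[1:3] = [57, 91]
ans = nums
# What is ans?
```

nums starts as [2, 9, 4, 10, 18, 2] (length 6). The slice nums[1:3] covers indices [1, 2] with values [9, 4]. Replacing that slice with [57, 91] (same length) produces [2, 57, 91, 10, 18, 2].

[2, 57, 91, 10, 18, 2]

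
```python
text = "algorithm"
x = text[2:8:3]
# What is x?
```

text has length 9. The slice text[2:8:3] selects indices [2, 5] (2->'g', 5->'i'), giving 'gi'.

'gi'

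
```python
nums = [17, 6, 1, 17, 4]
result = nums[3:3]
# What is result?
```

nums has length 5. The slice nums[3:3] resolves to an empty index range, so the result is [].

[]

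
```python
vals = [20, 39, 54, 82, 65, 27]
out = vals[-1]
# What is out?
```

vals has length 6. Negative index -1 maps to positive index 6 + (-1) = 5. vals[5] = 27.

27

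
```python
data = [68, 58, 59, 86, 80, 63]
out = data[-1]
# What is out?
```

data has length 6. Negative index -1 maps to positive index 6 + (-1) = 5. data[5] = 63.

63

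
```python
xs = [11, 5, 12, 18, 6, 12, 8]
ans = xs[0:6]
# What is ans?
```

xs has length 7. The slice xs[0:6] selects indices [0, 1, 2, 3, 4, 5] (0->11, 1->5, 2->12, 3->18, 4->6, 5->12), giving [11, 5, 12, 18, 6, 12].

[11, 5, 12, 18, 6, 12]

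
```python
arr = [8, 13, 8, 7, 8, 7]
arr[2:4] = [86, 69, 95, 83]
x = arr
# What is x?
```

arr starts as [8, 13, 8, 7, 8, 7] (length 6). The slice arr[2:4] covers indices [2, 3] with values [8, 7]. Replacing that slice with [86, 69, 95, 83] (different length) produces [8, 13, 86, 69, 95, 83, 8, 7].

[8, 13, 86, 69, 95, 83, 8, 7]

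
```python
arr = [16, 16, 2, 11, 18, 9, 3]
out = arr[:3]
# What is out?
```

arr has length 7. The slice arr[:3] selects indices [0, 1, 2] (0->16, 1->16, 2->2), giving [16, 16, 2].

[16, 16, 2]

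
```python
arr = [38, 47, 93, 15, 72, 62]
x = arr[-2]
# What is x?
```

arr has length 6. Negative index -2 maps to positive index 6 + (-2) = 4. arr[4] = 72.

72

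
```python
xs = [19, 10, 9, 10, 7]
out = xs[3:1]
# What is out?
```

xs has length 5. The slice xs[3:1] resolves to an empty index range, so the result is [].

[]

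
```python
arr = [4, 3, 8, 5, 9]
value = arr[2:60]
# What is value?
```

arr has length 5. The slice arr[2:60] selects indices [2, 3, 4] (2->8, 3->5, 4->9), giving [8, 5, 9].

[8, 5, 9]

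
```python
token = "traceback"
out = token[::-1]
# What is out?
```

token has length 9. The slice token[::-1] selects indices [8, 7, 6, 5, 4, 3, 2, 1, 0] (8->'k', 7->'c', 6->'a', 5->'b', 4->'e', 3->'c', 2->'a', 1->'r', 0->'t'), giving 'kcabecart'.

'kcabecart'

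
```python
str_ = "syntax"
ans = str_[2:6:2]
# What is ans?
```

str_ has length 6. The slice str_[2:6:2] selects indices [2, 4] (2->'n', 4->'a'), giving 'na'.

'na'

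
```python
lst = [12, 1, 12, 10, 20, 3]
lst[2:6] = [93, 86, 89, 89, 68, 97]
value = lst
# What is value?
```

lst starts as [12, 1, 12, 10, 20, 3] (length 6). The slice lst[2:6] covers indices [2, 3, 4, 5] with values [12, 10, 20, 3]. Replacing that slice with [93, 86, 89, 89, 68, 97] (different length) produces [12, 1, 93, 86, 89, 89, 68, 97].

[12, 1, 93, 86, 89, 89, 68, 97]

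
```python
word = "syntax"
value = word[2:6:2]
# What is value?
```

word has length 6. The slice word[2:6:2] selects indices [2, 4] (2->'n', 4->'a'), giving 'na'.

'na'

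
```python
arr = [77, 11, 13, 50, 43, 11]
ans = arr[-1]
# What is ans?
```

arr has length 6. Negative index -1 maps to positive index 6 + (-1) = 5. arr[5] = 11.

11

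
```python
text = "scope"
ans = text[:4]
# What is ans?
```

text has length 5. The slice text[:4] selects indices [0, 1, 2, 3] (0->'s', 1->'c', 2->'o', 3->'p'), giving 'scop'.

'scop'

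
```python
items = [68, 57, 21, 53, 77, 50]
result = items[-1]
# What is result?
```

items has length 6. Negative index -1 maps to positive index 6 + (-1) = 5. items[5] = 50.

50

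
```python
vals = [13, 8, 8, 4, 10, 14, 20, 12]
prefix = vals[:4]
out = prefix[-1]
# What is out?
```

vals has length 8. The slice vals[:4] selects indices [0, 1, 2, 3] (0->13, 1->8, 2->8, 3->4), giving [13, 8, 8, 4]. So prefix = [13, 8, 8, 4]. Then prefix[-1] = 4.

4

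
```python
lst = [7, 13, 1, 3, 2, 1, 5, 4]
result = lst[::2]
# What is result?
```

lst has length 8. The slice lst[::2] selects indices [0, 2, 4, 6] (0->7, 2->1, 4->2, 6->5), giving [7, 1, 2, 5].

[7, 1, 2, 5]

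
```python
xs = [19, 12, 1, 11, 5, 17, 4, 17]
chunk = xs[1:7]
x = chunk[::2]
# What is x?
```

xs has length 8. The slice xs[1:7] selects indices [1, 2, 3, 4, 5, 6] (1->12, 2->1, 3->11, 4->5, 5->17, 6->4), giving [12, 1, 11, 5, 17, 4]. So chunk = [12, 1, 11, 5, 17, 4]. chunk has length 6. The slice chunk[::2] selects indices [0, 2, 4] (0->12, 2->11, 4->17), giving [12, 11, 17].

[12, 11, 17]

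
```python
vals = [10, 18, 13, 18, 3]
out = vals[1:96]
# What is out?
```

vals has length 5. The slice vals[1:96] selects indices [1, 2, 3, 4] (1->18, 2->13, 3->18, 4->3), giving [18, 13, 18, 3].

[18, 13, 18, 3]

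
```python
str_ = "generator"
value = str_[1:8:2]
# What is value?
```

str_ has length 9. The slice str_[1:8:2] selects indices [1, 3, 5, 7] (1->'e', 3->'e', 5->'a', 7->'o'), giving 'eeao'.

'eeao'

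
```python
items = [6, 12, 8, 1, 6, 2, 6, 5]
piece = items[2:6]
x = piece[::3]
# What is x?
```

items has length 8. The slice items[2:6] selects indices [2, 3, 4, 5] (2->8, 3->1, 4->6, 5->2), giving [8, 1, 6, 2]. So piece = [8, 1, 6, 2]. piece has length 4. The slice piece[::3] selects indices [0, 3] (0->8, 3->2), giving [8, 2].

[8, 2]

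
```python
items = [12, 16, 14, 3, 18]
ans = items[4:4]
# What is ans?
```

items has length 5. The slice items[4:4] resolves to an empty index range, so the result is [].

[]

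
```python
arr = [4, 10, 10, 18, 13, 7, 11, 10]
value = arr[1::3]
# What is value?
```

arr has length 8. The slice arr[1::3] selects indices [1, 4, 7] (1->10, 4->13, 7->10), giving [10, 13, 10].

[10, 13, 10]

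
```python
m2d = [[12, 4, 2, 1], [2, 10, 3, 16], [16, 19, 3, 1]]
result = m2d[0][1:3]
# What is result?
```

m2d[0] = [12, 4, 2, 1]. m2d[0] has length 4. The slice m2d[0][1:3] selects indices [1, 2] (1->4, 2->2), giving [4, 2].

[4, 2]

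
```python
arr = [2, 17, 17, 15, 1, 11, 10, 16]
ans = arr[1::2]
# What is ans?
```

arr has length 8. The slice arr[1::2] selects indices [1, 3, 5, 7] (1->17, 3->15, 5->11, 7->16), giving [17, 15, 11, 16].

[17, 15, 11, 16]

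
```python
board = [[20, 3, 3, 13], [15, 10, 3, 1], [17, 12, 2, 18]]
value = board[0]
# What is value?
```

board has 3 rows. Row 0 is [20, 3, 3, 13].

[20, 3, 3, 13]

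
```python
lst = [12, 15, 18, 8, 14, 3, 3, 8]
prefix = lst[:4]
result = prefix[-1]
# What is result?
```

lst has length 8. The slice lst[:4] selects indices [0, 1, 2, 3] (0->12, 1->15, 2->18, 3->8), giving [12, 15, 18, 8]. So prefix = [12, 15, 18, 8]. Then prefix[-1] = 8.

8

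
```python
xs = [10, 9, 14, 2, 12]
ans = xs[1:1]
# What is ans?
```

xs has length 5. The slice xs[1:1] resolves to an empty index range, so the result is [].

[]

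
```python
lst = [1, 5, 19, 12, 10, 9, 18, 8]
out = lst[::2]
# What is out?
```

lst has length 8. The slice lst[::2] selects indices [0, 2, 4, 6] (0->1, 2->19, 4->10, 6->18), giving [1, 19, 10, 18].

[1, 19, 10, 18]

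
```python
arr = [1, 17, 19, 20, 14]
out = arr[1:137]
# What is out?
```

arr has length 5. The slice arr[1:137] selects indices [1, 2, 3, 4] (1->17, 2->19, 3->20, 4->14), giving [17, 19, 20, 14].

[17, 19, 20, 14]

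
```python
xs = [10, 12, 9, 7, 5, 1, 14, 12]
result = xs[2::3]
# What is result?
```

xs has length 8. The slice xs[2::3] selects indices [2, 5] (2->9, 5->1), giving [9, 1].

[9, 1]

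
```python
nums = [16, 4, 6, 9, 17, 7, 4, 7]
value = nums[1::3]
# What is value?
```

nums has length 8. The slice nums[1::3] selects indices [1, 4, 7] (1->4, 4->17, 7->7), giving [4, 17, 7].

[4, 17, 7]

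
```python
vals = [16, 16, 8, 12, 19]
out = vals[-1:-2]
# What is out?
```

vals has length 5. The slice vals[-1:-2] resolves to an empty index range, so the result is [].

[]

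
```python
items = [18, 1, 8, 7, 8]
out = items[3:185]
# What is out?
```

items has length 5. The slice items[3:185] selects indices [3, 4] (3->7, 4->8), giving [7, 8].

[7, 8]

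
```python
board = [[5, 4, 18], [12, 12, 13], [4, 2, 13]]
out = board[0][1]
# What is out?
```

board[0] = [5, 4, 18]. Taking column 1 of that row yields 4.

4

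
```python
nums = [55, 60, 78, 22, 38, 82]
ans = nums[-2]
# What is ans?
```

nums has length 6. Negative index -2 maps to positive index 6 + (-2) = 4. nums[4] = 38.

38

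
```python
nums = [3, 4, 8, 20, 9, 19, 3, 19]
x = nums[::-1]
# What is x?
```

nums has length 8. The slice nums[::-1] selects indices [7, 6, 5, 4, 3, 2, 1, 0] (7->19, 6->3, 5->19, 4->9, 3->20, 2->8, 1->4, 0->3), giving [19, 3, 19, 9, 20, 8, 4, 3].

[19, 3, 19, 9, 20, 8, 4, 3]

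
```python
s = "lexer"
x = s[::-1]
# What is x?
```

s has length 5. The slice s[::-1] selects indices [4, 3, 2, 1, 0] (4->'r', 3->'e', 2->'x', 1->'e', 0->'l'), giving 'rexel'.

'rexel'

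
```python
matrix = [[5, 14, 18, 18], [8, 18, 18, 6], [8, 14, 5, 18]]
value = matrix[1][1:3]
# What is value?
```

matrix[1] = [8, 18, 18, 6]. matrix[1] has length 4. The slice matrix[1][1:3] selects indices [1, 2] (1->18, 2->18), giving [18, 18].

[18, 18]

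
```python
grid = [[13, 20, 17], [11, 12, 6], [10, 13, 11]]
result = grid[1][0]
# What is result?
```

grid[1] = [11, 12, 6]. Taking column 0 of that row yields 11.

11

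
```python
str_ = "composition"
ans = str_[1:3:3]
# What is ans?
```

str_ has length 11. The slice str_[1:3:3] selects indices [1] (1->'o'), giving 'o'.

'o'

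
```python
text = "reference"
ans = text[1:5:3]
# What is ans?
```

text has length 9. The slice text[1:5:3] selects indices [1, 4] (1->'e', 4->'r'), giving 'er'.

'er'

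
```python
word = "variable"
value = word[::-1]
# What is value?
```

word has length 8. The slice word[::-1] selects indices [7, 6, 5, 4, 3, 2, 1, 0] (7->'e', 6->'l', 5->'b', 4->'a', 3->'i', 2->'r', 1->'a', 0->'v'), giving 'elbairav'.

'elbairav'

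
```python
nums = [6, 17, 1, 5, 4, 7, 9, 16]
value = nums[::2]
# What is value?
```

nums has length 8. The slice nums[::2] selects indices [0, 2, 4, 6] (0->6, 2->1, 4->4, 6->9), giving [6, 1, 4, 9].

[6, 1, 4, 9]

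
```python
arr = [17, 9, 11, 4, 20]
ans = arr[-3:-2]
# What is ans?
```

arr has length 5. The slice arr[-3:-2] selects indices [2] (2->11), giving [11].

[11]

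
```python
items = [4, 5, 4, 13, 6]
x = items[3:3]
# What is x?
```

items has length 5. The slice items[3:3] resolves to an empty index range, so the result is [].

[]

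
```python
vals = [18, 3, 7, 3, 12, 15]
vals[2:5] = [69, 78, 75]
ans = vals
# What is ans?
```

vals starts as [18, 3, 7, 3, 12, 15] (length 6). The slice vals[2:5] covers indices [2, 3, 4] with values [7, 3, 12]. Replacing that slice with [69, 78, 75] (same length) produces [18, 3, 69, 78, 75, 15].

[18, 3, 69, 78, 75, 15]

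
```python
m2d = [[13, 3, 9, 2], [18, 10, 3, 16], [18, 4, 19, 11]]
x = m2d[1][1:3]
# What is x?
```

m2d[1] = [18, 10, 3, 16]. m2d[1] has length 4. The slice m2d[1][1:3] selects indices [1, 2] (1->10, 2->3), giving [10, 3].

[10, 3]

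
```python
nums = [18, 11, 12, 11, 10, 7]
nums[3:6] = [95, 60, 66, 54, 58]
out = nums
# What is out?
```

nums starts as [18, 11, 12, 11, 10, 7] (length 6). The slice nums[3:6] covers indices [3, 4, 5] with values [11, 10, 7]. Replacing that slice with [95, 60, 66, 54, 58] (different length) produces [18, 11, 12, 95, 60, 66, 54, 58].

[18, 11, 12, 95, 60, 66, 54, 58]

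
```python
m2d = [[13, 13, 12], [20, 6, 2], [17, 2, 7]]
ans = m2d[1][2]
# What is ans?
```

m2d[1] = [20, 6, 2]. Taking column 2 of that row yields 2.

2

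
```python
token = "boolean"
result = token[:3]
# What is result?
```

token has length 7. The slice token[:3] selects indices [0, 1, 2] (0->'b', 1->'o', 2->'o'), giving 'boo'.

'boo'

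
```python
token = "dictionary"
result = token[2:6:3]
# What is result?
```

token has length 10. The slice token[2:6:3] selects indices [2, 5] (2->'c', 5->'o'), giving 'co'.

'co'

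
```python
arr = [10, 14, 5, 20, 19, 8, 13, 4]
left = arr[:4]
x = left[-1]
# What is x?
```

arr has length 8. The slice arr[:4] selects indices [0, 1, 2, 3] (0->10, 1->14, 2->5, 3->20), giving [10, 14, 5, 20]. So left = [10, 14, 5, 20]. Then left[-1] = 20.

20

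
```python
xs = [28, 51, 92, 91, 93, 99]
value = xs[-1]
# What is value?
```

xs has length 6. Negative index -1 maps to positive index 6 + (-1) = 5. xs[5] = 99.

99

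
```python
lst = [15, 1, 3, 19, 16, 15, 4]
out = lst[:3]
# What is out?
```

lst has length 7. The slice lst[:3] selects indices [0, 1, 2] (0->15, 1->1, 2->3), giving [15, 1, 3].

[15, 1, 3]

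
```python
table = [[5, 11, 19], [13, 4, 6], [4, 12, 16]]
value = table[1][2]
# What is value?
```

table[1] = [13, 4, 6]. Taking column 2 of that row yields 6.

6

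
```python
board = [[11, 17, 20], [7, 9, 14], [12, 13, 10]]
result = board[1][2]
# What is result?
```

board[1] = [7, 9, 14]. Taking column 2 of that row yields 14.

14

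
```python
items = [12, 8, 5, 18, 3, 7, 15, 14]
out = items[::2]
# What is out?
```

items has length 8. The slice items[::2] selects indices [0, 2, 4, 6] (0->12, 2->5, 4->3, 6->15), giving [12, 5, 3, 15].

[12, 5, 3, 15]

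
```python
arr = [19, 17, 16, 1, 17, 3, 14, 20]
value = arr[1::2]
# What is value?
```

arr has length 8. The slice arr[1::2] selects indices [1, 3, 5, 7] (1->17, 3->1, 5->3, 7->20), giving [17, 1, 3, 20].

[17, 1, 3, 20]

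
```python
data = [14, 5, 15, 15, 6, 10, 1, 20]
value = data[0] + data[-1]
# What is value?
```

data has length 8. data[0] = 14.
data has length 8. Negative index -1 maps to positive index 8 + (-1) = 7. data[7] = 20.
Sum: 14 + 20 = 34.

34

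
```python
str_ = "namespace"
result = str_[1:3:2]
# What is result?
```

str_ has length 9. The slice str_[1:3:2] selects indices [1] (1->'a'), giving 'a'.

'a'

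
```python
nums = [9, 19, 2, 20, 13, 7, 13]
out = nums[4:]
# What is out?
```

nums has length 7. The slice nums[4:] selects indices [4, 5, 6] (4->13, 5->7, 6->13), giving [13, 7, 13].

[13, 7, 13]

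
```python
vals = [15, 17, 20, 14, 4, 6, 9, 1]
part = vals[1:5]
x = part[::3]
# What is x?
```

vals has length 8. The slice vals[1:5] selects indices [1, 2, 3, 4] (1->17, 2->20, 3->14, 4->4), giving [17, 20, 14, 4]. So part = [17, 20, 14, 4]. part has length 4. The slice part[::3] selects indices [0, 3] (0->17, 3->4), giving [17, 4].

[17, 4]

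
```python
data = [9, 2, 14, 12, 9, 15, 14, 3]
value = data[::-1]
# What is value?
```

data has length 8. The slice data[::-1] selects indices [7, 6, 5, 4, 3, 2, 1, 0] (7->3, 6->14, 5->15, 4->9, 3->12, 2->14, 1->2, 0->9), giving [3, 14, 15, 9, 12, 14, 2, 9].

[3, 14, 15, 9, 12, 14, 2, 9]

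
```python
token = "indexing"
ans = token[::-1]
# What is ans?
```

token has length 8. The slice token[::-1] selects indices [7, 6, 5, 4, 3, 2, 1, 0] (7->'g', 6->'n', 5->'i', 4->'x', 3->'e', 2->'d', 1->'n', 0->'i'), giving 'gnixedni'.

'gnixedni'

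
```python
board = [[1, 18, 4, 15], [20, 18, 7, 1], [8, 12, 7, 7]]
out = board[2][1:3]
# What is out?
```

board[2] = [8, 12, 7, 7]. board[2] has length 4. The slice board[2][1:3] selects indices [1, 2] (1->12, 2->7), giving [12, 7].

[12, 7]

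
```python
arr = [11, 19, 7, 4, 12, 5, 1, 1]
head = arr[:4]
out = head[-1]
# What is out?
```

arr has length 8. The slice arr[:4] selects indices [0, 1, 2, 3] (0->11, 1->19, 2->7, 3->4), giving [11, 19, 7, 4]. So head = [11, 19, 7, 4]. Then head[-1] = 4.

4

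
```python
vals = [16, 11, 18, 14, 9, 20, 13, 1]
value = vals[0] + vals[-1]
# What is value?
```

vals has length 8. vals[0] = 16.
vals has length 8. Negative index -1 maps to positive index 8 + (-1) = 7. vals[7] = 1.
Sum: 16 + 1 = 17.

17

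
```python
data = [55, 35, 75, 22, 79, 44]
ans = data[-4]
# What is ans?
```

data has length 6. Negative index -4 maps to positive index 6 + (-4) = 2. data[2] = 75.

75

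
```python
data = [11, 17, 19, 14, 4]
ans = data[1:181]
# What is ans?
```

data has length 5. The slice data[1:181] selects indices [1, 2, 3, 4] (1->17, 2->19, 3->14, 4->4), giving [17, 19, 14, 4].

[17, 19, 14, 4]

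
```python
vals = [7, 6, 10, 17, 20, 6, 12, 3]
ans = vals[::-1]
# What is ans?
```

vals has length 8. The slice vals[::-1] selects indices [7, 6, 5, 4, 3, 2, 1, 0] (7->3, 6->12, 5->6, 4->20, 3->17, 2->10, 1->6, 0->7), giving [3, 12, 6, 20, 17, 10, 6, 7].

[3, 12, 6, 20, 17, 10, 6, 7]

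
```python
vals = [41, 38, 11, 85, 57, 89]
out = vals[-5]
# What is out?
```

vals has length 6. Negative index -5 maps to positive index 6 + (-5) = 1. vals[1] = 38.

38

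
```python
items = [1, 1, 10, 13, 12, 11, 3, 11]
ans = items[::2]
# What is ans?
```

items has length 8. The slice items[::2] selects indices [0, 2, 4, 6] (0->1, 2->10, 4->12, 6->3), giving [1, 10, 12, 3].

[1, 10, 12, 3]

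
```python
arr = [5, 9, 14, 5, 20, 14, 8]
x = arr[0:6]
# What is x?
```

arr has length 7. The slice arr[0:6] selects indices [0, 1, 2, 3, 4, 5] (0->5, 1->9, 2->14, 3->5, 4->20, 5->14), giving [5, 9, 14, 5, 20, 14].

[5, 9, 14, 5, 20, 14]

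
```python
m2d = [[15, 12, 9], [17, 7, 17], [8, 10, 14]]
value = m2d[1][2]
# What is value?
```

m2d[1] = [17, 7, 17]. Taking column 2 of that row yields 17.

17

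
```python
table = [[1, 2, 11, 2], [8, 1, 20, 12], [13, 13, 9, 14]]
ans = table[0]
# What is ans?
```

table has 3 rows. Row 0 is [1, 2, 11, 2].

[1, 2, 11, 2]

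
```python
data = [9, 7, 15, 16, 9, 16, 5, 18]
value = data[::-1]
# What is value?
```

data has length 8. The slice data[::-1] selects indices [7, 6, 5, 4, 3, 2, 1, 0] (7->18, 6->5, 5->16, 4->9, 3->16, 2->15, 1->7, 0->9), giving [18, 5, 16, 9, 16, 15, 7, 9].

[18, 5, 16, 9, 16, 15, 7, 9]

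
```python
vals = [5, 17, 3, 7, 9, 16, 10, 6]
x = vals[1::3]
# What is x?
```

vals has length 8. The slice vals[1::3] selects indices [1, 4, 7] (1->17, 4->9, 7->6), giving [17, 9, 6].

[17, 9, 6]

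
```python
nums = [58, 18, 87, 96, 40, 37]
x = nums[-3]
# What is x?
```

nums has length 6. Negative index -3 maps to positive index 6 + (-3) = 3. nums[3] = 96.

96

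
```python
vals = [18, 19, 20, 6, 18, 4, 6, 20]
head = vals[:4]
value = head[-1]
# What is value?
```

vals has length 8. The slice vals[:4] selects indices [0, 1, 2, 3] (0->18, 1->19, 2->20, 3->6), giving [18, 19, 20, 6]. So head = [18, 19, 20, 6]. Then head[-1] = 6.

6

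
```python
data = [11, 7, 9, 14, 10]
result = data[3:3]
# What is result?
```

data has length 5. The slice data[3:3] resolves to an empty index range, so the result is [].

[]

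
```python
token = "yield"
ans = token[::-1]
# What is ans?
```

token has length 5. The slice token[::-1] selects indices [4, 3, 2, 1, 0] (4->'d', 3->'l', 2->'e', 1->'i', 0->'y'), giving 'dleiy'.

'dleiy'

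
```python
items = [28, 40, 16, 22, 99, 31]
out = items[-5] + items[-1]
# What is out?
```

items has length 6. Negative index -5 maps to positive index 6 + (-5) = 1. items[1] = 40.
items has length 6. Negative index -1 maps to positive index 6 + (-1) = 5. items[5] = 31.
Sum: 40 + 31 = 71.

71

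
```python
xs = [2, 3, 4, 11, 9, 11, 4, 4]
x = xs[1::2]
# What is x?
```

xs has length 8. The slice xs[1::2] selects indices [1, 3, 5, 7] (1->3, 3->11, 5->11, 7->4), giving [3, 11, 11, 4].

[3, 11, 11, 4]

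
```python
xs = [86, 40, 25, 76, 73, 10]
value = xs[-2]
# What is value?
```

xs has length 6. Negative index -2 maps to positive index 6 + (-2) = 4. xs[4] = 73.

73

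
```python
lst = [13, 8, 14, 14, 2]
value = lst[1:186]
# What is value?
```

lst has length 5. The slice lst[1:186] selects indices [1, 2, 3, 4] (1->8, 2->14, 3->14, 4->2), giving [8, 14, 14, 2].

[8, 14, 14, 2]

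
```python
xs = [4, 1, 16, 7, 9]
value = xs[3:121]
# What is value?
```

xs has length 5. The slice xs[3:121] selects indices [3, 4] (3->7, 4->9), giving [7, 9].

[7, 9]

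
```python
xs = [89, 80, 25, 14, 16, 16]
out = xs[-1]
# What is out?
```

xs has length 6. Negative index -1 maps to positive index 6 + (-1) = 5. xs[5] = 16.

16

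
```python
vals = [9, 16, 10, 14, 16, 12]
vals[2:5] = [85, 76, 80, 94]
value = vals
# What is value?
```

vals starts as [9, 16, 10, 14, 16, 12] (length 6). The slice vals[2:5] covers indices [2, 3, 4] with values [10, 14, 16]. Replacing that slice with [85, 76, 80, 94] (different length) produces [9, 16, 85, 76, 80, 94, 12].

[9, 16, 85, 76, 80, 94, 12]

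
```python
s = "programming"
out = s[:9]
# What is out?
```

s has length 11. The slice s[:9] selects indices [0, 1, 2, 3, 4, 5, 6, 7, 8] (0->'p', 1->'r', 2->'o', 3->'g', 4->'r', 5->'a', 6->'m', 7->'m', 8->'i'), giving 'programmi'.

'programmi'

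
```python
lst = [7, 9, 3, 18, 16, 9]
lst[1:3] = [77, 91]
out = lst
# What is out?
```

lst starts as [7, 9, 3, 18, 16, 9] (length 6). The slice lst[1:3] covers indices [1, 2] with values [9, 3]. Replacing that slice with [77, 91] (same length) produces [7, 77, 91, 18, 16, 9].

[7, 77, 91, 18, 16, 9]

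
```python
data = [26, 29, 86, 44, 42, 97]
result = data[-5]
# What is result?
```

data has length 6. Negative index -5 maps to positive index 6 + (-5) = 1. data[1] = 29.

29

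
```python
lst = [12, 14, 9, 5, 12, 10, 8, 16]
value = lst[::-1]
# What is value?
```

lst has length 8. The slice lst[::-1] selects indices [7, 6, 5, 4, 3, 2, 1, 0] (7->16, 6->8, 5->10, 4->12, 3->5, 2->9, 1->14, 0->12), giving [16, 8, 10, 12, 5, 9, 14, 12].

[16, 8, 10, 12, 5, 9, 14, 12]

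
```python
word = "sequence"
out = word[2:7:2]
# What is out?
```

word has length 8. The slice word[2:7:2] selects indices [2, 4, 6] (2->'q', 4->'e', 6->'c'), giving 'qec'.

'qec'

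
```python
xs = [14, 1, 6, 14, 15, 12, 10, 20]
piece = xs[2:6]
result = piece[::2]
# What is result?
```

xs has length 8. The slice xs[2:6] selects indices [2, 3, 4, 5] (2->6, 3->14, 4->15, 5->12), giving [6, 14, 15, 12]. So piece = [6, 14, 15, 12]. piece has length 4. The slice piece[::2] selects indices [0, 2] (0->6, 2->15), giving [6, 15].

[6, 15]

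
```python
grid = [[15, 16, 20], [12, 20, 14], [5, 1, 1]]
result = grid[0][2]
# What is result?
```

grid[0] = [15, 16, 20]. Taking column 2 of that row yields 20.

20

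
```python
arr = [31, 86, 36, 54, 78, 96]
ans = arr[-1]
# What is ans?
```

arr has length 6. Negative index -1 maps to positive index 6 + (-1) = 5. arr[5] = 96.

96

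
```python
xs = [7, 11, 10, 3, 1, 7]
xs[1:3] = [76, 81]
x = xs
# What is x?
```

xs starts as [7, 11, 10, 3, 1, 7] (length 6). The slice xs[1:3] covers indices [1, 2] with values [11, 10]. Replacing that slice with [76, 81] (same length) produces [7, 76, 81, 3, 1, 7].

[7, 76, 81, 3, 1, 7]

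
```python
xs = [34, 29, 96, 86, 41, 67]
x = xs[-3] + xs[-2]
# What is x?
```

xs has length 6. Negative index -3 maps to positive index 6 + (-3) = 3. xs[3] = 86.
xs has length 6. Negative index -2 maps to positive index 6 + (-2) = 4. xs[4] = 41.
Sum: 86 + 41 = 127.

127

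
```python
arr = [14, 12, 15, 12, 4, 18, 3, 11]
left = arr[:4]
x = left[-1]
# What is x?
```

arr has length 8. The slice arr[:4] selects indices [0, 1, 2, 3] (0->14, 1->12, 2->15, 3->12), giving [14, 12, 15, 12]. So left = [14, 12, 15, 12]. Then left[-1] = 12.

12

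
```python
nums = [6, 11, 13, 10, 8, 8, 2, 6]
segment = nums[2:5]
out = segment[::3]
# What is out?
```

nums has length 8. The slice nums[2:5] selects indices [2, 3, 4] (2->13, 3->10, 4->8), giving [13, 10, 8]. So segment = [13, 10, 8]. segment has length 3. The slice segment[::3] selects indices [0] (0->13), giving [13].

[13]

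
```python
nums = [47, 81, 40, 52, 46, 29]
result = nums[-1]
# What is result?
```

nums has length 6. Negative index -1 maps to positive index 6 + (-1) = 5. nums[5] = 29.

29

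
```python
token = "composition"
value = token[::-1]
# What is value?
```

token has length 11. The slice token[::-1] selects indices [10, 9, 8, 7, 6, 5, 4, 3, 2, 1, 0] (10->'n', 9->'o', 8->'i', 7->'t', 6->'i', 5->'s', 4->'o', 3->'p', 2->'m', 1->'o', 0->'c'), giving 'noitisopmoc'.

'noitisopmoc'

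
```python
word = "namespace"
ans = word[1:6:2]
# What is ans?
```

word has length 9. The slice word[1:6:2] selects indices [1, 3, 5] (1->'a', 3->'e', 5->'p'), giving 'aep'.

'aep'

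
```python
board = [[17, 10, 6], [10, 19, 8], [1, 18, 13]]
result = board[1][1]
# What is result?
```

board[1] = [10, 19, 8]. Taking column 1 of that row yields 19.

19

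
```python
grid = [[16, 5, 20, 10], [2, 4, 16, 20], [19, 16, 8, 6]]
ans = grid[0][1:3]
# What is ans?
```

grid[0] = [16, 5, 20, 10]. grid[0] has length 4. The slice grid[0][1:3] selects indices [1, 2] (1->5, 2->20), giving [5, 20].

[5, 20]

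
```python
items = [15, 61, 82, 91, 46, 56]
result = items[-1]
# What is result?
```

items has length 6. Negative index -1 maps to positive index 6 + (-1) = 5. items[5] = 56.

56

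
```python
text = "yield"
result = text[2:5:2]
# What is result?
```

text has length 5. The slice text[2:5:2] selects indices [2, 4] (2->'e', 4->'d'), giving 'ed'.

'ed'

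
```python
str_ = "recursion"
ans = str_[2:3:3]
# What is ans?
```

str_ has length 9. The slice str_[2:3:3] selects indices [2] (2->'c'), giving 'c'.

'c'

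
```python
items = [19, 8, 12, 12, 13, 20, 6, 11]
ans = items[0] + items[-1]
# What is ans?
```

items has length 8. items[0] = 19.
items has length 8. Negative index -1 maps to positive index 8 + (-1) = 7. items[7] = 11.
Sum: 19 + 11 = 30.

30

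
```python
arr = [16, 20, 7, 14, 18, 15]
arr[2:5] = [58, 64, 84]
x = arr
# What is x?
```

arr starts as [16, 20, 7, 14, 18, 15] (length 6). The slice arr[2:5] covers indices [2, 3, 4] with values [7, 14, 18]. Replacing that slice with [58, 64, 84] (same length) produces [16, 20, 58, 64, 84, 15].

[16, 20, 58, 64, 84, 15]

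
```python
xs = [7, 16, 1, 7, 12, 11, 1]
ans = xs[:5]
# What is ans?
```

xs has length 7. The slice xs[:5] selects indices [0, 1, 2, 3, 4] (0->7, 1->16, 2->1, 3->7, 4->12), giving [7, 16, 1, 7, 12].

[7, 16, 1, 7, 12]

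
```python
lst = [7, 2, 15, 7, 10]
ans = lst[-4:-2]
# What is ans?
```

lst has length 5. The slice lst[-4:-2] selects indices [1, 2] (1->2, 2->15), giving [2, 15].

[2, 15]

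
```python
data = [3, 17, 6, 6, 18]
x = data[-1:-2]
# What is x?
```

data has length 5. The slice data[-1:-2] resolves to an empty index range, so the result is [].

[]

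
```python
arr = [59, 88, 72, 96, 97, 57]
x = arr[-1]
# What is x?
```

arr has length 6. Negative index -1 maps to positive index 6 + (-1) = 5. arr[5] = 57.

57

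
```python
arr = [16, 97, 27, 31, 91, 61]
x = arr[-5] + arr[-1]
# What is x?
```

arr has length 6. Negative index -5 maps to positive index 6 + (-5) = 1. arr[1] = 97.
arr has length 6. Negative index -1 maps to positive index 6 + (-1) = 5. arr[5] = 61.
Sum: 97 + 61 = 158.

158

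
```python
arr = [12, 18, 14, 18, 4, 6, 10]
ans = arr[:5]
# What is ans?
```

arr has length 7. The slice arr[:5] selects indices [0, 1, 2, 3, 4] (0->12, 1->18, 2->14, 3->18, 4->4), giving [12, 18, 14, 18, 4].

[12, 18, 14, 18, 4]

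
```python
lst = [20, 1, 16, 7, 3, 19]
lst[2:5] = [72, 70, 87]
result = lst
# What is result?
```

lst starts as [20, 1, 16, 7, 3, 19] (length 6). The slice lst[2:5] covers indices [2, 3, 4] with values [16, 7, 3]. Replacing that slice with [72, 70, 87] (same length) produces [20, 1, 72, 70, 87, 19].

[20, 1, 72, 70, 87, 19]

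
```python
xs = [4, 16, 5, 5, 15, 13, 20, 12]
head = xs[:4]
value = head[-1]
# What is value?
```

xs has length 8. The slice xs[:4] selects indices [0, 1, 2, 3] (0->4, 1->16, 2->5, 3->5), giving [4, 16, 5, 5]. So head = [4, 16, 5, 5]. Then head[-1] = 5.

5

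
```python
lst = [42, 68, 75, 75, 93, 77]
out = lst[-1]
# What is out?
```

lst has length 6. Negative index -1 maps to positive index 6 + (-1) = 5. lst[5] = 77.

77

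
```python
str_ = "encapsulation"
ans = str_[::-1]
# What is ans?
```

str_ has length 13. The slice str_[::-1] selects indices [12, 11, 10, 9, 8, 7, 6, 5, 4, 3, 2, 1, 0] (12->'n', 11->'o', 10->'i', 9->'t', 8->'a', 7->'l', 6->'u', 5->'s', 4->'p', 3->'a', 2->'c', 1->'n', 0->'e'), giving 'noitaluspacne'.

'noitaluspacne'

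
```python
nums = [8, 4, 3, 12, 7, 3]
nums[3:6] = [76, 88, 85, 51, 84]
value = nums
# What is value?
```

nums starts as [8, 4, 3, 12, 7, 3] (length 6). The slice nums[3:6] covers indices [3, 4, 5] with values [12, 7, 3]. Replacing that slice with [76, 88, 85, 51, 84] (different length) produces [8, 4, 3, 76, 88, 85, 51, 84].

[8, 4, 3, 76, 88, 85, 51, 84]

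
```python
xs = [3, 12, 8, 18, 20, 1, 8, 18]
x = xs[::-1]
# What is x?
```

xs has length 8. The slice xs[::-1] selects indices [7, 6, 5, 4, 3, 2, 1, 0] (7->18, 6->8, 5->1, 4->20, 3->18, 2->8, 1->12, 0->3), giving [18, 8, 1, 20, 18, 8, 12, 3].

[18, 8, 1, 20, 18, 8, 12, 3]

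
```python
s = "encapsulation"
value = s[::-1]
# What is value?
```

s has length 13. The slice s[::-1] selects indices [12, 11, 10, 9, 8, 7, 6, 5, 4, 3, 2, 1, 0] (12->'n', 11->'o', 10->'i', 9->'t', 8->'a', 7->'l', 6->'u', 5->'s', 4->'p', 3->'a', 2->'c', 1->'n', 0->'e'), giving 'noitaluspacne'.

'noitaluspacne'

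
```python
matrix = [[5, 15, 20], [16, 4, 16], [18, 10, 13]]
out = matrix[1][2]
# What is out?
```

matrix[1] = [16, 4, 16]. Taking column 2 of that row yields 16.

16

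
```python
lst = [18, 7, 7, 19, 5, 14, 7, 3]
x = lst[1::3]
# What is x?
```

lst has length 8. The slice lst[1::3] selects indices [1, 4, 7] (1->7, 4->5, 7->3), giving [7, 5, 3].

[7, 5, 3]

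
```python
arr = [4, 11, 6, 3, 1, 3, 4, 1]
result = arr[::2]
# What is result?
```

arr has length 8. The slice arr[::2] selects indices [0, 2, 4, 6] (0->4, 2->6, 4->1, 6->4), giving [4, 6, 1, 4].

[4, 6, 1, 4]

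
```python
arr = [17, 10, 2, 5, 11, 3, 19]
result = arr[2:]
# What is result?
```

arr has length 7. The slice arr[2:] selects indices [2, 3, 4, 5, 6] (2->2, 3->5, 4->11, 5->3, 6->19), giving [2, 5, 11, 3, 19].

[2, 5, 11, 3, 19]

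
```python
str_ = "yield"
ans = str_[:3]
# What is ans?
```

str_ has length 5. The slice str_[:3] selects indices [0, 1, 2] (0->'y', 1->'i', 2->'e'), giving 'yie'.

'yie'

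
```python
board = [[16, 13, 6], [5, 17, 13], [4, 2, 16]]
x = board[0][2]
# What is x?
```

board[0] = [16, 13, 6]. Taking column 2 of that row yields 6.

6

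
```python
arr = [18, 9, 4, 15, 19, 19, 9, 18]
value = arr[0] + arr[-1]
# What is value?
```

arr has length 8. arr[0] = 18.
arr has length 8. Negative index -1 maps to positive index 8 + (-1) = 7. arr[7] = 18.
Sum: 18 + 18 = 36.

36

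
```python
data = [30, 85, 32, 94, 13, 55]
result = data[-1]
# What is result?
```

data has length 6. Negative index -1 maps to positive index 6 + (-1) = 5. data[5] = 55.

55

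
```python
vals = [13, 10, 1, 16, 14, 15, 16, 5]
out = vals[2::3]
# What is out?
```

vals has length 8. The slice vals[2::3] selects indices [2, 5] (2->1, 5->15), giving [1, 15].

[1, 15]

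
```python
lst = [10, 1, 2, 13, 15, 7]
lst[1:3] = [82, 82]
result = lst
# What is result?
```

lst starts as [10, 1, 2, 13, 15, 7] (length 6). The slice lst[1:3] covers indices [1, 2] with values [1, 2]. Replacing that slice with [82, 82] (same length) produces [10, 82, 82, 13, 15, 7].

[10, 82, 82, 13, 15, 7]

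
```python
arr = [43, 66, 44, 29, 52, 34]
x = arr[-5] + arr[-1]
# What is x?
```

arr has length 6. Negative index -5 maps to positive index 6 + (-5) = 1. arr[1] = 66.
arr has length 6. Negative index -1 maps to positive index 6 + (-1) = 5. arr[5] = 34.
Sum: 66 + 34 = 100.

100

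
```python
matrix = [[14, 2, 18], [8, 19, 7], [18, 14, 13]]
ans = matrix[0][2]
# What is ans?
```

matrix[0] = [14, 2, 18]. Taking column 2 of that row yields 18.

18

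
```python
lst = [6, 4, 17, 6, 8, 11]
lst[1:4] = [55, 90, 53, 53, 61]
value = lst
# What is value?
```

lst starts as [6, 4, 17, 6, 8, 11] (length 6). The slice lst[1:4] covers indices [1, 2, 3] with values [4, 17, 6]. Replacing that slice with [55, 90, 53, 53, 61] (different length) produces [6, 55, 90, 53, 53, 61, 8, 11].

[6, 55, 90, 53, 53, 61, 8, 11]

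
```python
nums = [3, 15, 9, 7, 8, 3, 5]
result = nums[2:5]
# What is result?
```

nums has length 7. The slice nums[2:5] selects indices [2, 3, 4] (2->9, 3->7, 4->8), giving [9, 7, 8].

[9, 7, 8]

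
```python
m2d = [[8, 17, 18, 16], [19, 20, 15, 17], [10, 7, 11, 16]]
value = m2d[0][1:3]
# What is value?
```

m2d[0] = [8, 17, 18, 16]. m2d[0] has length 4. The slice m2d[0][1:3] selects indices [1, 2] (1->17, 2->18), giving [17, 18].

[17, 18]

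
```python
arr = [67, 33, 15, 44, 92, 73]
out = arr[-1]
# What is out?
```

arr has length 6. Negative index -1 maps to positive index 6 + (-1) = 5. arr[5] = 73.

73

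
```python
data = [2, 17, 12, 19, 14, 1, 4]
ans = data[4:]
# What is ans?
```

data has length 7. The slice data[4:] selects indices [4, 5, 6] (4->14, 5->1, 6->4), giving [14, 1, 4].

[14, 1, 4]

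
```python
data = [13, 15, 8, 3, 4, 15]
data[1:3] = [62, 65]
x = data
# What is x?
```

data starts as [13, 15, 8, 3, 4, 15] (length 6). The slice data[1:3] covers indices [1, 2] with values [15, 8]. Replacing that slice with [62, 65] (same length) produces [13, 62, 65, 3, 4, 15].

[13, 62, 65, 3, 4, 15]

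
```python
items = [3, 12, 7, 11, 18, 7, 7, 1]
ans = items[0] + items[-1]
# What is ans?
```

items has length 8. items[0] = 3.
items has length 8. Negative index -1 maps to positive index 8 + (-1) = 7. items[7] = 1.
Sum: 3 + 1 = 4.

4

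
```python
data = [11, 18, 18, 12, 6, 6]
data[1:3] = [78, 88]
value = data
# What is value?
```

data starts as [11, 18, 18, 12, 6, 6] (length 6). The slice data[1:3] covers indices [1, 2] with values [18, 18]. Replacing that slice with [78, 88] (same length) produces [11, 78, 88, 12, 6, 6].

[11, 78, 88, 12, 6, 6]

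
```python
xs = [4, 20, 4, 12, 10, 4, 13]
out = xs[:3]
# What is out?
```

xs has length 7. The slice xs[:3] selects indices [0, 1, 2] (0->4, 1->20, 2->4), giving [4, 20, 4].

[4, 20, 4]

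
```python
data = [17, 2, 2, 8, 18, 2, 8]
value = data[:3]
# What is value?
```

data has length 7. The slice data[:3] selects indices [0, 1, 2] (0->17, 1->2, 2->2), giving [17, 2, 2].

[17, 2, 2]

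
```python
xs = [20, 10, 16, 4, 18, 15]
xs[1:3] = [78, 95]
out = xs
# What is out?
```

xs starts as [20, 10, 16, 4, 18, 15] (length 6). The slice xs[1:3] covers indices [1, 2] with values [10, 16]. Replacing that slice with [78, 95] (same length) produces [20, 78, 95, 4, 18, 15].

[20, 78, 95, 4, 18, 15]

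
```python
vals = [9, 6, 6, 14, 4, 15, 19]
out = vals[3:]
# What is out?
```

vals has length 7. The slice vals[3:] selects indices [3, 4, 5, 6] (3->14, 4->4, 5->15, 6->19), giving [14, 4, 15, 19].

[14, 4, 15, 19]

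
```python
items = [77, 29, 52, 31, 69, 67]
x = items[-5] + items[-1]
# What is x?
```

items has length 6. Negative index -5 maps to positive index 6 + (-5) = 1. items[1] = 29.
items has length 6. Negative index -1 maps to positive index 6 + (-1) = 5. items[5] = 67.
Sum: 29 + 67 = 96.

96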